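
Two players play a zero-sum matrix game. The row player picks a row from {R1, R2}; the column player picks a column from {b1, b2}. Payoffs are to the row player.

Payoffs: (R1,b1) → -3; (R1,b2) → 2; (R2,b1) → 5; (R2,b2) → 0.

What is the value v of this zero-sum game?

1

Row minima: R1 → -3, R2 → 0; maximin = 0.
Column maxima: b1 → 5, b2 → 2; minimax = 2.
0 ≠ 2, so there is no saddle point; optimal play is mixed.
Let the row player play R1 with probability p. Expected payoff against b1: (-3)p + 5(1−p) = −8p + 5; against b2: 2p + 0(1−p) = 2p.
Setting these equal: −8p + 5 = 2p ⇒ −10p = -5 ⇒ p = 1/2, and the value is (-8)·(1/2) + 5 = 1.
For the column player: with q = P(b1), equating R1's and R2's payoffs gives −5q + 2 = 5q ⇒ q = 1/5.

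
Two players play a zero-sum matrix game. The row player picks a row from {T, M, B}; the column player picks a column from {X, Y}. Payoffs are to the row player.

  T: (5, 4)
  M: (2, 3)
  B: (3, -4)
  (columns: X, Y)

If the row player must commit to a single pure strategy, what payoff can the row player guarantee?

Row minima: T → 4, M → 2, B → -4.
The best of these is 4.

4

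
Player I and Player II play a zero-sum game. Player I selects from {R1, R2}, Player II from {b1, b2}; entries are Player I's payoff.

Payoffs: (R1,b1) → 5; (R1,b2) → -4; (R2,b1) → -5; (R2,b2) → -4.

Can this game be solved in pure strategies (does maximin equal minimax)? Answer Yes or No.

Row minima: R1 → -4, R2 → -5; maximin = -4.
Column maxima: b1 → 5, b2 → -4; minimax = -4.
maximin = minimax = -4, so a saddle point exists.

Yes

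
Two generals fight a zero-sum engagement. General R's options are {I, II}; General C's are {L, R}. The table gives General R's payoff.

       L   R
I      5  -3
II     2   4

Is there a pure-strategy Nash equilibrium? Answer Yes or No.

No

Row minima: I → -3, II → 2; maximin = 2.
Column maxima: L → 5, R → 4; minimax = 4.
2 ≠ 4, so no pure-strategy equilibrium exists.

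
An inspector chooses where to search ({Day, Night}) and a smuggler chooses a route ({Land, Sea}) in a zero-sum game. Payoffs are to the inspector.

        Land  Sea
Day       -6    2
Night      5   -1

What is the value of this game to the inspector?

2/7

Row minima: Day → -6, Night → -1; maximin = -1.
Column maxima: Land → 5, Sea → 2; minimax = 2.
-1 ≠ 2, so there is no saddle point; optimal play is mixed.
Let the inspector play Day with probability p. Expected payoff against Land: (-6)p + 5(1−p) = −11p + 5; against Sea: 2p + (-1)(1−p) = 3p − 1.
Setting these equal: −11p + 5 = 3p − 1 ⇒ −14p = -6 ⇒ p = 3/7, and the value is (-11)·(3/7) + 5 = 2/7.
For the smuggler: with q = P(Land), equating Day's and Night's payoffs gives −8q + 2 = 6q − 1 ⇒ q = 3/14.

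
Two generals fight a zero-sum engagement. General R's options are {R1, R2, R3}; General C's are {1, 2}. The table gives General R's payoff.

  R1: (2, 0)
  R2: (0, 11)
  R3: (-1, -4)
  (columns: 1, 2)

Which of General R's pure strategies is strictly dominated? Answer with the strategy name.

R1 gives a strictly higher payoff than R3 against every column: 2 > -1, 0 > -4.
So R3 is strictly dominated and General R never plays it.

R3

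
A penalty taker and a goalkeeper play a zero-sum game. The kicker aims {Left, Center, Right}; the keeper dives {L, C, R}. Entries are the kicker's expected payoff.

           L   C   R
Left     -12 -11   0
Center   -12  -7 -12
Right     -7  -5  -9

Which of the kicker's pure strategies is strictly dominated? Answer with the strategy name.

Right gives a strictly higher payoff than Center against every column: -7 > -12, -5 > -7, -9 > -12.
So Center is strictly dominated and the kicker never plays it.

Center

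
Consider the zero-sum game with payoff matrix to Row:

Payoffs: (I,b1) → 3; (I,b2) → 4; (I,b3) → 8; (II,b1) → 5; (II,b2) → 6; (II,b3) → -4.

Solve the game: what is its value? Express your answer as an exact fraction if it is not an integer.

Row minima: I → 3, II → -4; maximin = 3.
Column maxima: b1 → 5, b2 → 6, b3 → 8; minimax = 5.
3 ≠ 5, so there is no saddle point; optimal play is mixed.
b2 is strictly dominated by b1 (it gives Row strictly more in every row), so Column never plays it.
On the remaining 2×2 (I, II vs b1, b3):
Let Row play I with probability p. Expected payoff against b1: 3p + 5(1−p) = −2p + 5; against b3: 8p + (-4)(1−p) = 12p − 4.
Setting these equal: −2p + 5 = 12p − 4 ⇒ −14p = -9 ⇒ p = 9/14, and the value is (-2)·(9/14) + 5 = 26/7.
For Column: with q = P(b1), equating I's and II's payoffs gives −5q + 8 = 9q − 4 ⇒ q = 6/7.

26/7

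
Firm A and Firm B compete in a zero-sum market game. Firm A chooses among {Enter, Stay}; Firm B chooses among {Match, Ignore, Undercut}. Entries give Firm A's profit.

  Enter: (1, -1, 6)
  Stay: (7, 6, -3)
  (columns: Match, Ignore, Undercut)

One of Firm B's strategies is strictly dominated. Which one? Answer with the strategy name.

Match

Ignore holds Firm A's payoff strictly below Match in every row: -1 < 1, 6 < 7.
So Match is strictly dominated for Firm B.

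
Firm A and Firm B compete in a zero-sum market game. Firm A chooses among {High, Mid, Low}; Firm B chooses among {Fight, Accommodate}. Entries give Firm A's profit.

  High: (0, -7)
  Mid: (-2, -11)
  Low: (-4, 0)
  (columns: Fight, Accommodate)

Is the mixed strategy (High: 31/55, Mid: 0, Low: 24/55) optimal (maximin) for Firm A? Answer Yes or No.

Against Fight this mix gives (31/55)·0 + (24/55)·(-4) = -96/55.
Against Accommodate this mix gives (31/55)·(-7) + (24/55)·0 = -217/55.
Firm B will play Accommodate, holding Firm A to -217/55. Shifting weight toward the row that does better against Accommodate would raise this floor (the equalizing mix achieves -28/11 against both Accommodate and Fight), so the proposed strategy is not optimal.

No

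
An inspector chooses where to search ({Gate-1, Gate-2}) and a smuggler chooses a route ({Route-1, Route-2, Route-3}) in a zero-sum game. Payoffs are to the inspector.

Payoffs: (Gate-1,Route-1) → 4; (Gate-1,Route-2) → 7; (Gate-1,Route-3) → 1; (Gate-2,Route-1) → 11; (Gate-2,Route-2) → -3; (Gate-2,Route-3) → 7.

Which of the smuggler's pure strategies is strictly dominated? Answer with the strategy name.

Route-1

Route-3 holds the inspector's payoff strictly below Route-1 in every row: 1 < 4, 7 < 11.
So Route-1 is strictly dominated for the smuggler.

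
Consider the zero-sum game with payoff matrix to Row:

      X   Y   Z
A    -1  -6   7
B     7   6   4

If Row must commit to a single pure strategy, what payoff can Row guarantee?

Row minima: A → -6, B → 4.
The best of these is 4.

4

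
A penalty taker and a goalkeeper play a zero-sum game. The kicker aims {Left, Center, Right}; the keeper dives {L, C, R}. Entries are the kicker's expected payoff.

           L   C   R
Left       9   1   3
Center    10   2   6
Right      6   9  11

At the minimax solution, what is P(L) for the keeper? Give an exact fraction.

7/11

Row minima: Left → 1, Center → 2, Right → 6; maximin = 6.
Column maxima: L → 10, C → 9, R → 11; minimax = 9.
6 ≠ 9, so there is no saddle point; optimal play is mixed.
Left is strictly dominated by Center, so the kicker never plays it.
R is strictly dominated by C (it gives the kicker strictly more in every row), so the keeper never plays it.
On the remaining 2×2 (Center, Right vs L, C):
Let the kicker play Center with probability p. Expected payoff against L: 10p + 6(1−p) = 4p + 6; against C: 2p + 9(1−p) = −7p + 9.
Setting these equal: 4p + 6 = −7p + 9 ⇒ 11p = 3 ⇒ p = 3/11, and the value is (4)·(3/11) + 6 = 78/11.
For the keeper: with q = P(L), equating Center's and Right's payoffs gives 8q + 2 = −3q + 9 ⇒ q = 7/11.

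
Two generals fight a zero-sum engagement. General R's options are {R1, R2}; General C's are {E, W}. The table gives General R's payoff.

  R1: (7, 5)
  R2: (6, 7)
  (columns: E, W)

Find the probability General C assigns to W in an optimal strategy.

1/3

Row minima: R1 → 5, R2 → 6; maximin = 6.
Column maxima: E → 7, W → 7; minimax = 7.
6 ≠ 7, so there is no saddle point; optimal play is mixed.
Let General R play R1 with probability p. Expected payoff against E: 7p + 6(1−p) = p + 6; against W: 5p + 7(1−p) = −2p + 7.
Setting these equal: p + 6 = −2p + 7 ⇒ 3p = 1 ⇒ p = 1/3, and the value is (1)·(1/3) + 6 = 19/3.
For General C: with q = P(E), equating R1's and R2's payoffs gives 2q + 5 = −q + 7 ⇒ q = 2/3.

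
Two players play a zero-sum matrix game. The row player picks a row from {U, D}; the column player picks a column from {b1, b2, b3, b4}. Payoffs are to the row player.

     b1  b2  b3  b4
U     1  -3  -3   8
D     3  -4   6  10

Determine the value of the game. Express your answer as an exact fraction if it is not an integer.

-3

Row minima: U → -3, D → -4; maximin = -3.
Column maxima: b1 → 3, b2 → -3, b3 → 6, b4 → 10; minimax = -3.
Since maximin = minimax = -3, there is a saddle point and the value is -3.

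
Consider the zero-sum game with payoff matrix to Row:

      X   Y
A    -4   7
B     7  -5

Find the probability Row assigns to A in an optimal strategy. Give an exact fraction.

12/23

Row minima: A → -4, B → -5; maximin = -4.
Column maxima: X → 7, Y → 7; minimax = 7.
-4 ≠ 7, so there is no saddle point; optimal play is mixed.
Let Row play A with probability p. Expected payoff against X: (-4)p + 7(1−p) = −11p + 7; against Y: 7p + (-5)(1−p) = 12p − 5.
Setting these equal: −11p + 7 = 12p − 5 ⇒ −23p = -12 ⇒ p = 12/23, and the value is (-11)·(12/23) + 7 = 29/23.
For Column: with q = P(X), equating A's and B's payoffs gives −11q + 7 = 12q − 5 ⇒ q = 12/23.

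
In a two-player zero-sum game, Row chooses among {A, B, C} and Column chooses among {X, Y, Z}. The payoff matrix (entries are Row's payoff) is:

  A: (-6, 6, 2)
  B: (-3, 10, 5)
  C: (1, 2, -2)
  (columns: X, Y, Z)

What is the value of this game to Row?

Row minima: A → -6, B → -3, C → -2; maximin = -2.
Column maxima: X → 1, Y → 10, Z → 5; minimax = 1.
-2 ≠ 1, so there is no saddle point; optimal play is mixed.
A is strictly dominated by B, so Row never plays it.
Y is strictly dominated by X (it gives Row strictly more in every row), so Column never plays it.
On the remaining 2×2 (B, C vs X, Z):
Let Row play B with probability p. Expected payoff against X: (-3)p + 1(1−p) = −4p + 1; against Z: 5p + (-2)(1−p) = 7p − 2.
Setting these equal: −4p + 1 = 7p − 2 ⇒ −11p = -3 ⇒ p = 3/11, and the value is (-4)·(3/11) + 1 = -1/11.
For Column: with q = P(X), equating B's and C's payoffs gives −8q + 5 = 3q − 2 ⇒ q = 7/11.

-1/11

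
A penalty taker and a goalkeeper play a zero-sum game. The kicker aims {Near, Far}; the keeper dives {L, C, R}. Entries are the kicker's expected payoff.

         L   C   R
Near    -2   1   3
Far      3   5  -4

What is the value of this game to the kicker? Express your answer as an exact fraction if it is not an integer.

Row minima: Near → -2, Far → -4; maximin = -2.
Column maxima: L → 3, C → 5, R → 3; minimax = 3.
-2 ≠ 3, so there is no saddle point; optimal play is mixed.
C is strictly dominated by L (it gives the kicker strictly more in every row), so the keeper never plays it.
On the remaining 2×2 (Near, Far vs L, R):
Let the kicker play Near with probability p. Expected payoff against L: (-2)p + 3(1−p) = −5p + 3; against R: 3p + (-4)(1−p) = 7p − 4.
Setting these equal: −5p + 3 = 7p − 4 ⇒ −12p = -7 ⇒ p = 7/12, and the value is (-5)·(7/12) + 3 = 1/12.
For the keeper: with q = P(L), equating Near's and Far's payoffs gives −5q + 3 = 7q − 4 ⇒ q = 7/12.

1/12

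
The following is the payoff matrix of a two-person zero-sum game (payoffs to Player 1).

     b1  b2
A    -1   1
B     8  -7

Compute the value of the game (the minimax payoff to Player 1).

1/17

Row minima: A → -1, B → -7; maximin = -1.
Column maxima: b1 → 8, b2 → 1; minimax = 1.
-1 ≠ 1, so there is no saddle point; optimal play is mixed.
Let Player 1 play A with probability p. Expected payoff against b1: (-1)p + 8(1−p) = −9p + 8; against b2: 1p + (-7)(1−p) = 8p − 7.
Setting these equal: −9p + 8 = 8p − 7 ⇒ −17p = -15 ⇒ p = 15/17, and the value is (-9)·(15/17) + 8 = 1/17.
For Player 2: with q = P(b1), equating A's and B's payoffs gives −2q + 1 = 15q − 7 ⇒ q = 8/17.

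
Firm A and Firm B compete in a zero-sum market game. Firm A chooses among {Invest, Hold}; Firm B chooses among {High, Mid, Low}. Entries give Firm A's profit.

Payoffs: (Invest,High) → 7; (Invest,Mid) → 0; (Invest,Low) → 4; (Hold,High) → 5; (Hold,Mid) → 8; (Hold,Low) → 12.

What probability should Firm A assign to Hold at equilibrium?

7/10

Row minima: Invest → 0, Hold → 5; maximin = 5.
Column maxima: High → 7, Mid → 8, Low → 12; minimax = 7.
5 ≠ 7, so there is no saddle point; optimal play is mixed.
Low is strictly dominated by Mid (it gives Firm A strictly more in every row), so Firm B never plays it.
On the remaining 2×2 (Invest, Hold vs High, Mid):
Let Firm A play Invest with probability p. Expected payoff against High: 7p + 5(1−p) = 2p + 5; against Mid: 0p + 8(1−p) = −8p + 8.
Setting these equal: 2p + 5 = −8p + 8 ⇒ 10p = 3 ⇒ p = 3/10, and the value is (2)·(3/10) + 5 = 28/5.
For Firm B: with q = P(High), equating Invest's and Hold's payoffs gives 7q = −3q + 8 ⇒ q = 4/5.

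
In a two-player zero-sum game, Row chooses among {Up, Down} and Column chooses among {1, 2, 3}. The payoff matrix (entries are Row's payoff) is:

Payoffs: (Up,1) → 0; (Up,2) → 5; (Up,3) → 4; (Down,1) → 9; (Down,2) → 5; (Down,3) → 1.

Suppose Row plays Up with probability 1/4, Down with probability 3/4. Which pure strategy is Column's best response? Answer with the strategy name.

If Column plays 1, Row's expected payoff is (1/4)·0 + (3/4)·9 = 27/4.
If Column plays 2, Row's expected payoff is (1/4)·5 + (3/4)·5 = 5.
If Column plays 3, Row's expected payoff is (1/4)·4 + (3/4)·1 = 7/4.
Column minimizes Row's payoff; the smallest is 7/4, so the best response is 3.

3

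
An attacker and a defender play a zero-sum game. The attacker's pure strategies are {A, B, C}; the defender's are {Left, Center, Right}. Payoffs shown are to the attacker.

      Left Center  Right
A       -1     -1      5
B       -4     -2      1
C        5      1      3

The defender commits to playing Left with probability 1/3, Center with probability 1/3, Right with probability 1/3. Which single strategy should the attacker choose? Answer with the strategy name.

Expected payoff of A: (1/3)·(-1) + (1/3)·(-1) + (1/3)·5 = 1.
Expected payoff of B: (1/3)·(-4) + (1/3)·(-2) + (1/3)·1 = -5/3.
Expected payoff of C: (1/3)·5 + (1/3)·1 + (1/3)·3 = 3.
The largest is 3, so the attacker's best response is C.

C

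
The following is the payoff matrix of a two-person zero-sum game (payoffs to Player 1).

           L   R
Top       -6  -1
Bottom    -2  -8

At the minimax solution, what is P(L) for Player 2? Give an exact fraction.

7/11

Row minima: Top → -6, Bottom → -8; maximin = -6.
Column maxima: L → -2, R → -1; minimax = -2.
-6 ≠ -2, so there is no saddle point; optimal play is mixed.
Let Player 1 play Top with probability p. Expected payoff against L: (-6)p + (-2)(1−p) = −4p − 2; against R: (-1)p + (-8)(1−p) = 7p − 8.
Setting these equal: −4p − 2 = 7p − 8 ⇒ −11p = -6 ⇒ p = 6/11, and the value is (-4)·(6/11) − 2 = -46/11.
For Player 2: with q = P(L), equating Top's and Bottom's payoffs gives −5q − 1 = 6q − 8 ⇒ q = 7/11.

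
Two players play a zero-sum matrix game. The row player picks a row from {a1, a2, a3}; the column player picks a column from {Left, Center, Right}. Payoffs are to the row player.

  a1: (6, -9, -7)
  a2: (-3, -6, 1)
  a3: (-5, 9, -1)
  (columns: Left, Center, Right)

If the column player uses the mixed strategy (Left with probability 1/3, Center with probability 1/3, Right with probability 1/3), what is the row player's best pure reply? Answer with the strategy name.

Expected payoff of a1: (1/3)·6 + (1/3)·(-9) + (1/3)·(-7) = -10/3.
Expected payoff of a2: (1/3)·(-3) + (1/3)·(-6) + (1/3)·1 = -8/3.
Expected payoff of a3: (1/3)·(-5) + (1/3)·9 + (1/3)·(-1) = 1.
The largest is 1, so the row player's best response is a3.

a3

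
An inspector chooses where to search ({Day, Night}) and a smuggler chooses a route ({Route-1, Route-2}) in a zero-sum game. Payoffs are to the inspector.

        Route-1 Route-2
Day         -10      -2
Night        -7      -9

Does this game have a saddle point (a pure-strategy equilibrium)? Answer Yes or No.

Row minima: Day → -10, Night → -9; maximin = -9.
Column maxima: Route-1 → -7, Route-2 → -2; minimax = -7.
-9 ≠ -7, so no pure-strategy equilibrium exists.

No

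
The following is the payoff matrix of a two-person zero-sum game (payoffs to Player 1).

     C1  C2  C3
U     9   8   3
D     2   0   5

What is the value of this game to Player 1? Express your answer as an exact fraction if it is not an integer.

Row minima: U → 3, D → 0; maximin = 3.
Column maxima: C1 → 9, C2 → 8, C3 → 5; minimax = 5.
3 ≠ 5, so there is no saddle point; optimal play is mixed.
C1 is strictly dominated by C2 (it gives Player 1 strictly more in every row), so Player 2 never plays it.
On the remaining 2×2 (U, D vs C2, C3):
Let Player 1 play U with probability p. Expected payoff against C2: 8p + 0(1−p) = 8p; against C3: 3p + 5(1−p) = −2p + 5.
Setting these equal: 8p = −2p + 5 ⇒ 10p = 5 ⇒ p = 1/2, and the value is (8)·(1/2) = 4.
For Player 2: with q = P(C2), equating U's and D's payoffs gives 5q + 3 = −5q + 5 ⇒ q = 1/5.

4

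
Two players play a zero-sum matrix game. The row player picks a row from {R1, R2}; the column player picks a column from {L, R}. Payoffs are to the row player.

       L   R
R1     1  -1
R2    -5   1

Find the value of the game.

Row minima: R1 → -1, R2 → -5; maximin = -1.
Column maxima: L → 1, R → 1; minimax = 1.
-1 ≠ 1, so there is no saddle point; optimal play is mixed.
Let the row player play R1 with probability p. Expected payoff against L: 1p + (-5)(1−p) = 6p − 5; against R: (-1)p + 1(1−p) = −2p + 1.
Setting these equal: 6p − 5 = −2p + 1 ⇒ 8p = 6 ⇒ p = 3/4, and the value is (6)·(3/4) − 5 = -1/2.
For the column player: with q = P(L), equating R1's and R2's payoffs gives 2q − 1 = −6q + 1 ⇒ q = 1/4.

-1/2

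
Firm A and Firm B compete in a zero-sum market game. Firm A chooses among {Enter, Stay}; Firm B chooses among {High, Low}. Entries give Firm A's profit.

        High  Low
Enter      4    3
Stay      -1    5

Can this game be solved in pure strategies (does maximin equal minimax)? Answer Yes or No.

Row minima: Enter → 3, Stay → -1; maximin = 3.
Column maxima: High → 4, Low → 5; minimax = 4.
3 ≠ 4, so no pure-strategy equilibrium exists.

No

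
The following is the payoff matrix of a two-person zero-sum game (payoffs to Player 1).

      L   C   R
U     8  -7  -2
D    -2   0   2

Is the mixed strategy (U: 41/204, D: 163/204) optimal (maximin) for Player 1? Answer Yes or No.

No

Against L this mix gives (41/204)·8 + (163/204)·(-2) = 1/102.
Against C this mix gives (41/204)·(-7) + (163/204)·0 = -287/204.
Against R this mix gives (41/204)·(-2) + (163/204)·2 = 61/51.
Player 2 will play C, holding Player 1 to -287/204. Shifting weight toward the row that does better against C would raise this floor (the equalizing mix achieves -14/17 against both C and L), so the proposed strategy is not optimal.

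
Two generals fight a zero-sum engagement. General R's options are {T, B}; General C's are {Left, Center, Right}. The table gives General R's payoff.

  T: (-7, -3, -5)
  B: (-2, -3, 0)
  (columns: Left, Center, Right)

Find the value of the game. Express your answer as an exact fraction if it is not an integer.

-3

Row minima: T → -7, B → -3; maximin = -3.
Column maxima: Left → -2, Center → -3, Right → 0; minimax = -3.
Since maximin = minimax = -3, there is a saddle point and the value is -3.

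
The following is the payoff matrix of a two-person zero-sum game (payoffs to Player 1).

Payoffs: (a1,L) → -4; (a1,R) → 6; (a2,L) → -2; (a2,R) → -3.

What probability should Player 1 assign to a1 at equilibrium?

1/11

Row minima: a1 → -4, a2 → -3; maximin = -3.
Column maxima: L → -2, R → 6; minimax = -2.
-3 ≠ -2, so there is no saddle point; optimal play is mixed.
Let Player 1 play a1 with probability p. Expected payoff against L: (-4)p + (-2)(1−p) = −2p − 2; against R: 6p + (-3)(1−p) = 9p − 3.
Setting these equal: −2p − 2 = 9p − 3 ⇒ −11p = -1 ⇒ p = 1/11, and the value is (-2)·(1/11) − 2 = -24/11.
For Player 2: with q = P(L), equating a1's and a2's payoffs gives −10q + 6 = q − 3 ⇒ q = 9/11.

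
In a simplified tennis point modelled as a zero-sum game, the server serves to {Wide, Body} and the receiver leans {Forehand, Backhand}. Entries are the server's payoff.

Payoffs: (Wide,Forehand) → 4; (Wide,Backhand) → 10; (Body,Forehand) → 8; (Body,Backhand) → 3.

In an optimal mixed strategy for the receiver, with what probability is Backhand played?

4/11

Row minima: Wide → 4, Body → 3; maximin = 4.
Column maxima: Forehand → 8, Backhand → 10; minimax = 8.
4 ≠ 8, so there is no saddle point; optimal play is mixed.
Let the server play Wide with probability p. Expected payoff against Forehand: 4p + 8(1−p) = −4p + 8; against Backhand: 10p + 3(1−p) = 7p + 3.
Setting these equal: −4p + 8 = 7p + 3 ⇒ −11p = -5 ⇒ p = 5/11, and the value is (-4)·(5/11) + 8 = 68/11.
For the receiver: with q = P(Forehand), equating Wide's and Body's payoffs gives −6q + 10 = 5q + 3 ⇒ q = 7/11.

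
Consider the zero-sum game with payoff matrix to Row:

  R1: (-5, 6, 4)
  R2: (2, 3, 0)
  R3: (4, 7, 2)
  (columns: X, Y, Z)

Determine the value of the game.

Row minima: R1 → -5, R2 → 0, R3 → 2; maximin = 2.
Column maxima: X → 4, Y → 7, Z → 4; minimax = 4.
2 ≠ 4, so there is no saddle point; optimal play is mixed.
R2 is strictly dominated by R3, so Row never plays it.
Y is strictly dominated by X (it gives Row strictly more in every row), so Column never plays it.
On the remaining 2×2 (R1, R3 vs X, Z):
Let Row play R1 with probability p. Expected payoff against X: (-5)p + 4(1−p) = −9p + 4; against Z: 4p + 2(1−p) = 2p + 2.
Setting these equal: −9p + 4 = 2p + 2 ⇒ −11p = -2 ⇒ p = 2/11, and the value is (-9)·(2/11) + 4 = 26/11.
For Column: with q = P(X), equating R1's and R3's payoffs gives −9q + 4 = 2q + 2 ⇒ q = 2/11.

26/11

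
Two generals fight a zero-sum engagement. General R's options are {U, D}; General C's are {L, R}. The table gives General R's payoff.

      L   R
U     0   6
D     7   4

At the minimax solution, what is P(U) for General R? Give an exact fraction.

1/3

Row minima: U → 0, D → 4; maximin = 4.
Column maxima: L → 7, R → 6; minimax = 6.
4 ≠ 6, so there is no saddle point; optimal play is mixed.
Let General R play U with probability p. Expected payoff against L: 0p + 7(1−p) = −7p + 7; against R: 6p + 4(1−p) = 2p + 4.
Setting these equal: −7p + 7 = 2p + 4 ⇒ −9p = -3 ⇒ p = 1/3, and the value is (-7)·(1/3) + 7 = 14/3.
For General C: with q = P(L), equating U's and D's payoffs gives −6q + 6 = 3q + 4 ⇒ q = 2/9.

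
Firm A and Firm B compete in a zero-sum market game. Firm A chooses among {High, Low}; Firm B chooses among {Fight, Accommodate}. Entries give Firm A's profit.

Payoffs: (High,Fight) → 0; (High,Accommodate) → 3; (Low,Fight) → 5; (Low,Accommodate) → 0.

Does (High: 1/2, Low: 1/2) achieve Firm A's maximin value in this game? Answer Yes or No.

No

Against Fight this mix gives (1/2)·0 + (1/2)·5 = 5/2.
Against Accommodate this mix gives (1/2)·3 + (1/2)·0 = 3/2.
Firm B will play Accommodate, holding Firm A to 3/2. Shifting weight toward the row that does better against Accommodate would raise this floor (the equalizing mix achieves 15/8 against both Accommodate and Fight), so the proposed strategy is not optimal.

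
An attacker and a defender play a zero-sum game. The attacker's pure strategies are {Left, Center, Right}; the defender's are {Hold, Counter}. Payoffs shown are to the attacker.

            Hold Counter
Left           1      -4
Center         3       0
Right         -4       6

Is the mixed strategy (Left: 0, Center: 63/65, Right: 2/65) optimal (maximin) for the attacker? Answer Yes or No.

No

Against Hold this mix gives (63/65)·3 + (2/65)·(-4) = 181/65.
Against Counter this mix gives (63/65)·0 + (2/65)·6 = 12/65.
The defender will play Counter, holding the attacker to 12/65. Shifting weight toward the row that does better against Counter would raise this floor (the equalizing mix achieves 18/13 against both Counter and Hold), so the proposed strategy is not optimal.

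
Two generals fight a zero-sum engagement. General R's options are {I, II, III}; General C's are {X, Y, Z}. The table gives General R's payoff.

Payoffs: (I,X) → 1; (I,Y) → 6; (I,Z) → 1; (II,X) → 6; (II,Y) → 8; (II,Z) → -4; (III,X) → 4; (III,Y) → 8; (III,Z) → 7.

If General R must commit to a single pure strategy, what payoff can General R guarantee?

Row minima: I → 1, II → -4, III → 4.
The best of these is 4.

4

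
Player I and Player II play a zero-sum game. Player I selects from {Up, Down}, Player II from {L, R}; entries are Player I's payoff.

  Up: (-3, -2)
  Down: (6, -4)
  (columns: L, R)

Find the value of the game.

Row minima: Up → -3, Down → -4; maximin = -3.
Column maxima: L → 6, R → -2; minimax = -2.
-3 ≠ -2, so there is no saddle point; optimal play is mixed.
Let Player I play Up with probability p. Expected payoff against L: (-3)p + 6(1−p) = −9p + 6; against R: (-2)p + (-4)(1−p) = 2p − 4.
Setting these equal: −9p + 6 = 2p − 4 ⇒ −11p = -10 ⇒ p = 10/11, and the value is (-9)·(10/11) + 6 = -24/11.
For Player II: with q = P(L), equating Up's and Down's payoffs gives −q − 2 = 10q − 4 ⇒ q = 2/11.

-24/11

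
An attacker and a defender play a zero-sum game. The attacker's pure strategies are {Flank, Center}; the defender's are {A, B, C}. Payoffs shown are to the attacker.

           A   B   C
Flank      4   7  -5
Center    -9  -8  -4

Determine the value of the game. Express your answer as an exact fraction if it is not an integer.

Row minima: Flank → -5, Center → -9; maximin = -5.
Column maxima: A → 4, B → 7, C → -4; minimax = -4.
-5 ≠ -4, so there is no saddle point; optimal play is mixed.
B is strictly dominated by A (it gives the attacker strictly more in every row), so the defender never plays it.
On the remaining 2×2 (Flank, Center vs A, C):
Let the attacker play Flank with probability p. Expected payoff against A: 4p + (-9)(1−p) = 13p − 9; against C: (-5)p + (-4)(1−p) = −p − 4.
Setting these equal: 13p − 9 = −p − 4 ⇒ 14p = 5 ⇒ p = 5/14, and the value is (13)·(5/14) − 9 = -61/14.
For the defender: with q = P(A), equating Flank's and Center's payoffs gives 9q − 5 = −5q − 4 ⇒ q = 1/14.

-61/14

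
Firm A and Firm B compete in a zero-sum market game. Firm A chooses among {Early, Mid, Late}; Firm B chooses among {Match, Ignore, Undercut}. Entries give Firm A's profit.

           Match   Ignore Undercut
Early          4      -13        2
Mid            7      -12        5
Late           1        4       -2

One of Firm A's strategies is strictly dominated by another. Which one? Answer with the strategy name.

Mid gives a strictly higher payoff than Early against every column: 7 > 4, -12 > -13, 5 > 2.
So Early is strictly dominated and Firm A never plays it.

Early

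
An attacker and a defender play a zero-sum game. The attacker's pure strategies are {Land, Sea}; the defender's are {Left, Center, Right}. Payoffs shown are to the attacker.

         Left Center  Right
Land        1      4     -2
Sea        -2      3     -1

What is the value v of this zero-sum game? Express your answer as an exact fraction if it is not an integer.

Row minima: Land → -2, Sea → -2; maximin = -2.
Column maxima: Left → 1, Center → 4, Right → -1; minimax = -1.
-2 ≠ -1, so there is no saddle point; optimal play is mixed.
Center is strictly dominated by Left (it gives the attacker strictly more in every row), so the defender never plays it.
On the remaining 2×2 (Land, Sea vs Left, Right):
Let the attacker play Land with probability p. Expected payoff against Left: 1p + (-2)(1−p) = 3p − 2; against Right: (-2)p + (-1)(1−p) = −p − 1.
Setting these equal: 3p − 2 = −p − 1 ⇒ 4p = 1 ⇒ p = 1/4, and the value is (3)·(1/4) − 2 = -5/4.
For the defender: with q = P(Left), equating Land's and Sea's payoffs gives 3q − 2 = −q − 1 ⇒ q = 1/4.

-5/4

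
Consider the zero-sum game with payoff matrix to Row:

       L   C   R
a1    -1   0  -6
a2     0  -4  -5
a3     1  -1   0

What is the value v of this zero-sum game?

Row minima: a1 → -6, a2 → -5, a3 → -1; maximin = -1.
Column maxima: L → 1, C → 0, R → 0; minimax = 0.
-1 ≠ 0, so there is no saddle point; optimal play is mixed.
a2 is strictly dominated by a3, so Row never plays it.
L is strictly dominated by R (it gives Row strictly more in every row), so Column never plays it.
On the remaining 2×2 (a1, a3 vs C, R):
Let Row play a1 with probability p. Expected payoff against C: 0p + (-1)(1−p) = p − 1; against R: (-6)p + 0(1−p) = −6p.
Setting these equal: p − 1 = −6p ⇒ 7p = 1 ⇒ p = 1/7, and the value is (1)·(1/7) − 1 = -6/7.
For Column: with q = P(C), equating a1's and a3's payoffs gives 6q − 6 = −q ⇒ q = 6/7.

-6/7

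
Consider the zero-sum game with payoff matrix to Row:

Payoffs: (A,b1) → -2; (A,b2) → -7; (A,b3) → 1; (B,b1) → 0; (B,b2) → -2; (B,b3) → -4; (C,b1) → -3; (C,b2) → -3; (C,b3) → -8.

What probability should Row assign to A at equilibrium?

1/5

Row minima: A → -7, B → -4, C → -8; maximin = -4.
Column maxima: b1 → 0, b2 → -2, b3 → 1; minimax = -2.
-4 ≠ -2, so there is no saddle point; optimal play is mixed.
C is strictly dominated by B, so Row never plays it.
With C eliminated, b1 is strictly dominated by b2 (it gives Row strictly more in every remaining row), so Column never plays it.
On the remaining 2×2 (A, B vs b2, b3):
Let Row play A with probability p. Expected payoff against b2: (-7)p + (-2)(1−p) = −5p − 2; against b3: 1p + (-4)(1−p) = 5p − 4.
Setting these equal: −5p − 2 = 5p − 4 ⇒ −10p = -2 ⇒ p = 1/5, and the value is (-5)·(1/5) − 2 = -3.
For Column: with q = P(b2), equating A's and B's payoffs gives −8q + 1 = 2q − 4 ⇒ q = 1/2.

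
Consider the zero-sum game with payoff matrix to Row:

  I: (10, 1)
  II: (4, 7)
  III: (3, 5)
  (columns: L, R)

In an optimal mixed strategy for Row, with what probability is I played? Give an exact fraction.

1/4

Row minima: I → 1, II → 4, III → 3; maximin = 4.
Column maxima: L → 10, R → 7; minimax = 7.
4 ≠ 7, so there is no saddle point; optimal play is mixed.
III is strictly dominated by II, so Row never plays it.
On the remaining 2×2 (I, II vs L, R):
Let Row play I with probability p. Expected payoff against L: 10p + 4(1−p) = 6p + 4; against R: 1p + 7(1−p) = −6p + 7.
Setting these equal: 6p + 4 = −6p + 7 ⇒ 12p = 3 ⇒ p = 1/4, and the value is (6)·(1/4) + 4 = 11/2.
For Column: with q = P(L), equating I's and II's payoffs gives 9q + 1 = −3q + 7 ⇒ q = 1/2.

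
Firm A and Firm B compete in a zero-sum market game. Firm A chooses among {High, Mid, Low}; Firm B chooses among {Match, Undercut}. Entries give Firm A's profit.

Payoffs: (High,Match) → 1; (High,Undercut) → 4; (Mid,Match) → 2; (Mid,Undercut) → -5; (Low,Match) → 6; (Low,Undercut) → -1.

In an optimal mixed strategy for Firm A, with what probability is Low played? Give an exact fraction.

3/10

Row minima: High → 1, Mid → -5, Low → -1; maximin = 1.
Column maxima: Match → 6, Undercut → 4; minimax = 4.
1 ≠ 4, so there is no saddle point; optimal play is mixed.
Mid is strictly dominated by Low, so Firm A never plays it.
On the remaining 2×2 (High, Low vs Match, Undercut):
Let Firm A play High with probability p. Expected payoff against Match: 1p + 6(1−p) = −5p + 6; against Undercut: 4p + (-1)(1−p) = 5p − 1.
Setting these equal: −5p + 6 = 5p − 1 ⇒ −10p = -7 ⇒ p = 7/10, and the value is (-5)·(7/10) + 6 = 5/2.
For Firm B: with q = P(Match), equating High's and Low's payoffs gives −3q + 4 = 7q − 1 ⇒ q = 1/2.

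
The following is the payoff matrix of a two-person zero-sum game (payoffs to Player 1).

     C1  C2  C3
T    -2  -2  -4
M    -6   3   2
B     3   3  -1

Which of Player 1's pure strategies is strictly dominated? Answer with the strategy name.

T

B gives a strictly higher payoff than T against every column: 3 > -2, 3 > -2, -1 > -4.
So T is strictly dominated and Player 1 never plays it.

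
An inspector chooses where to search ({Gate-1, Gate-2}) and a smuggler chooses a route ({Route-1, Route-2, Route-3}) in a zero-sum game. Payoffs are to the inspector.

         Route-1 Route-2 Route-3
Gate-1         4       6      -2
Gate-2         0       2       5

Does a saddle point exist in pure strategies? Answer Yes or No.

Row minima: Gate-1 → -2, Gate-2 → 0; maximin = 0.
Column maxima: Route-1 → 4, Route-2 → 6, Route-3 → 5; minimax = 4.
0 ≠ 4, so no pure-strategy equilibrium exists.

No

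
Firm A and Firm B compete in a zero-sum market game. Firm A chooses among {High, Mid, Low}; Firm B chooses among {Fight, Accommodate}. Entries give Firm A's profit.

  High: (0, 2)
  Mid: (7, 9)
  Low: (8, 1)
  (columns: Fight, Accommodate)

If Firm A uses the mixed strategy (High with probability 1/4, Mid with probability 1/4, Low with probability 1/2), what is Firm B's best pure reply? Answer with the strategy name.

Accommodate

If Firm B plays Fight, Firm A's expected payoff is (1/4)·0 + (1/4)·7 + (1/2)·8 = 23/4.
If Firm B plays Accommodate, Firm A's expected payoff is (1/4)·2 + (1/4)·9 + (1/2)·1 = 13/4.
Firm B minimizes Firm A's payoff; the smallest is 13/4, so the best response is Accommodate.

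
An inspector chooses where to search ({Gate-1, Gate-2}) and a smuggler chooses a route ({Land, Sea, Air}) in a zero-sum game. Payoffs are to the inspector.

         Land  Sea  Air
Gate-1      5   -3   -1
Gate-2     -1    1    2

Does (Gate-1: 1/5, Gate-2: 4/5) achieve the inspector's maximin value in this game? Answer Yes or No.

Against Land this mix gives (1/5)·5 + (4/5)·(-1) = 1/5.
Against Sea this mix gives (1/5)·(-3) + (4/5)·1 = 1/5.
Against Air this mix gives (1/5)·(-1) + (4/5)·2 = 7/5.
All of the smuggler's active replies (Land, Sea) yield 1/5, and no column does worse for the inspector. The mix makes the smuggler indifferent and guarantees 1/5, so it is optimal.

Yes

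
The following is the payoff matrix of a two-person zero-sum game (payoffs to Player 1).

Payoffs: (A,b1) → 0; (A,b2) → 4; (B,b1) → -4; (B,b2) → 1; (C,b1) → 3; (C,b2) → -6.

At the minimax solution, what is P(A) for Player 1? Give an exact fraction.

Row minima: A → 0, B → -4, C → -6; maximin = 0.
Column maxima: b1 → 3, b2 → 4; minimax = 3.
0 ≠ 3, so there is no saddle point; optimal play is mixed.
B is strictly dominated by A, so Player 1 never plays it.
On the remaining 2×2 (A, C vs b1, b2):
Let Player 1 play A with probability p. Expected payoff against b1: 0p + 3(1−p) = −3p + 3; against b2: 4p + (-6)(1−p) = 10p − 6.
Setting these equal: −3p + 3 = 10p − 6 ⇒ −13p = -9 ⇒ p = 9/13, and the value is (-3)·(9/13) + 3 = 12/13.
For Player 2: with q = P(b1), equating A's and C's payoffs gives −4q + 4 = 9q − 6 ⇒ q = 10/13.

9/13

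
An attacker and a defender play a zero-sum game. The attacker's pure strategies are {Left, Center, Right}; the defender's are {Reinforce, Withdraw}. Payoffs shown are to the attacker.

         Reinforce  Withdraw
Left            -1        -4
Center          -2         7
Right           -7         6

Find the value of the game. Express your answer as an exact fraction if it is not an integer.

-5/4

Row minima: Left → -4, Center → -2, Right → -7; maximin = -2.
Column maxima: Reinforce → -1, Withdraw → 7; minimax = -1.
-2 ≠ -1, so there is no saddle point; optimal play is mixed.
Right is strictly dominated by Center, so the attacker never plays it.
On the remaining 2×2 (Left, Center vs Reinforce, Withdraw):
Let the attacker play Left with probability p. Expected payoff against Reinforce: (-1)p + (-2)(1−p) = p − 2; against Withdraw: (-4)p + 7(1−p) = −11p + 7.
Setting these equal: p − 2 = −11p + 7 ⇒ 12p = 9 ⇒ p = 3/4, and the value is (1)·(3/4) − 2 = -5/4.
For the defender: with q = P(Reinforce), equating Left's and Center's payoffs gives 3q − 4 = −9q + 7 ⇒ q = 11/12.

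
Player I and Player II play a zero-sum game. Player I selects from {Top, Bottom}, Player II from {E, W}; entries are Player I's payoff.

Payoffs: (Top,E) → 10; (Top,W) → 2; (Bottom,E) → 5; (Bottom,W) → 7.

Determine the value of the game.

6

Row minima: Top → 2, Bottom → 5; maximin = 5.
Column maxima: E → 10, W → 7; minimax = 7.
5 ≠ 7, so there is no saddle point; optimal play is mixed.
Let Player I play Top with probability p. Expected payoff against E: 10p + 5(1−p) = 5p + 5; against W: 2p + 7(1−p) = −5p + 7.
Setting these equal: 5p + 5 = −5p + 7 ⇒ 10p = 2 ⇒ p = 1/5, and the value is (5)·(1/5) + 5 = 6.
For Player II: with q = P(E), equating Top's and Bottom's payoffs gives 8q + 2 = −2q + 7 ⇒ q = 1/2.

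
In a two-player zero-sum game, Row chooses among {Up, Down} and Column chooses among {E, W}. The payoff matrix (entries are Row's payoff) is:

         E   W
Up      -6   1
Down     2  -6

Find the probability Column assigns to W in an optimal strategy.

Row minima: Up → -6, Down → -6; maximin = -6.
Column maxima: E → 2, W → 1; minimax = 1.
-6 ≠ 1, so there is no saddle point; optimal play is mixed.
Let Row play Up with probability p. Expected payoff against E: (-6)p + 2(1−p) = −8p + 2; against W: 1p + (-6)(1−p) = 7p − 6.
Setting these equal: −8p + 2 = 7p − 6 ⇒ −15p = -8 ⇒ p = 8/15, and the value is (-8)·(8/15) + 2 = -34/15.
For Column: with q = P(E), equating Up's and Down's payoffs gives −7q + 1 = 8q − 6 ⇒ q = 7/15.

8/15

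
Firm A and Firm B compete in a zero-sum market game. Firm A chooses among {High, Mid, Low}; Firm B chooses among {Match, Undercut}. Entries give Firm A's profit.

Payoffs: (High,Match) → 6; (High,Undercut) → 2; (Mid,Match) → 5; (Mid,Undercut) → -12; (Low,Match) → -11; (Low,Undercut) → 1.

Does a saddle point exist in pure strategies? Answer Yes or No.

Row minima: High → 2, Mid → -12, Low → -11; maximin = 2.
Column maxima: Match → 6, Undercut → 2; minimax = 2.
maximin = minimax = 2, so a saddle point exists.

Yes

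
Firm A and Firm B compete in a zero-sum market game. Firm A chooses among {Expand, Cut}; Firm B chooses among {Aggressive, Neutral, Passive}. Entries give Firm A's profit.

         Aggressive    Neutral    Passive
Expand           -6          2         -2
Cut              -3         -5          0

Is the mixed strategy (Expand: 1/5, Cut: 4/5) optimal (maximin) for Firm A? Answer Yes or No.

Against Aggressive this mix gives (1/5)·(-6) + (4/5)·(-3) = -18/5.
Against Neutral this mix gives (1/5)·2 + (4/5)·(-5) = -18/5.
Against Passive this mix gives (1/5)·(-2) + (4/5)·0 = -2/5.
All of Firm B's active replies (Aggressive, Neutral) yield -18/5, and no column does worse for Firm A. The mix makes Firm B indifferent and guarantees -18/5, so it is optimal.

Yes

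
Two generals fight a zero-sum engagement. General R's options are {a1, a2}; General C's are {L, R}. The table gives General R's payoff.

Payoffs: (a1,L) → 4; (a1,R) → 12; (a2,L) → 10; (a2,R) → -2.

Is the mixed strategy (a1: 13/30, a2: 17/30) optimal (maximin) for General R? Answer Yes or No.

Against L this mix gives (13/30)·4 + (17/30)·10 = 37/5.
Against R this mix gives (13/30)·12 + (17/30)·(-2) = 61/15.
General C will play R, holding General R to 61/15. Shifting weight toward the row that does better against R would raise this floor (the equalizing mix achieves 32/5 against both R and L), so the proposed strategy is not optimal.

No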